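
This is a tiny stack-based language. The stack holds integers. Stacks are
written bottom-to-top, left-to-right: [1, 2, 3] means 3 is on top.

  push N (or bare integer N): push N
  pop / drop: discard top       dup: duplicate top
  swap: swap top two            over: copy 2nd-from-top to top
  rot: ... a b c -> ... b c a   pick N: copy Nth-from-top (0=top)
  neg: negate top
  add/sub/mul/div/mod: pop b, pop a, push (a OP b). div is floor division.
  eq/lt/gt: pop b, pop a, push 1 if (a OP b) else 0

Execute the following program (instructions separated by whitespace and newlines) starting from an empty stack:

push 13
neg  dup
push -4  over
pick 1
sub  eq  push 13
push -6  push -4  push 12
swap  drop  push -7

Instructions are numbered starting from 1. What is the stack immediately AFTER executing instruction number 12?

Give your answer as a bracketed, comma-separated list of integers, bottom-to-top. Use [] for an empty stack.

Answer: [-13, -13, 0, 13, -6, -4, 12]

Derivation:
Step 1 ('push 13'): [13]
Step 2 ('neg'): [-13]
Step 3 ('dup'): [-13, -13]
Step 4 ('push -4'): [-13, -13, -4]
Step 5 ('over'): [-13, -13, -4, -13]
Step 6 ('pick 1'): [-13, -13, -4, -13, -4]
Step 7 ('sub'): [-13, -13, -4, -9]
Step 8 ('eq'): [-13, -13, 0]
Step 9 ('push 13'): [-13, -13, 0, 13]
Step 10 ('push -6'): [-13, -13, 0, 13, -6]
Step 11 ('push -4'): [-13, -13, 0, 13, -6, -4]
Step 12 ('push 12'): [-13, -13, 0, 13, -6, -4, 12]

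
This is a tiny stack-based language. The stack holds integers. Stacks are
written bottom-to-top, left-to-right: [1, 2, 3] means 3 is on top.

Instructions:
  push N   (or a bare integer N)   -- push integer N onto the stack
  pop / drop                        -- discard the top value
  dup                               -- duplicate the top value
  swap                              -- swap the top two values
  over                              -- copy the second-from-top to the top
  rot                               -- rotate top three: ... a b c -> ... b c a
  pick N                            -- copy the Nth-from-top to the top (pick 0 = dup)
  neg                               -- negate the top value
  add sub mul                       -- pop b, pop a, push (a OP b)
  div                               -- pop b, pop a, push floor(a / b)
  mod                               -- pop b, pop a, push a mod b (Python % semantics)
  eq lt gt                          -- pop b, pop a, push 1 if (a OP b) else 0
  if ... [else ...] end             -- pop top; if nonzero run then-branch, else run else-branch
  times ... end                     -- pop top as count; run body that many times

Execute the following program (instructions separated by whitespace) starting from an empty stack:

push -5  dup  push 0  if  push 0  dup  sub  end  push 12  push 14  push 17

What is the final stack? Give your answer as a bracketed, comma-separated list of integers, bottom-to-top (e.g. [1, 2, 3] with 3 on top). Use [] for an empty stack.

After 'push -5': [-5]
After 'dup': [-5, -5]
After 'push 0': [-5, -5, 0]
After 'if': [-5, -5]
After 'push 12': [-5, -5, 12]
After 'push 14': [-5, -5, 12, 14]
After 'push 17': [-5, -5, 12, 14, 17]

Answer: [-5, -5, 12, 14, 17]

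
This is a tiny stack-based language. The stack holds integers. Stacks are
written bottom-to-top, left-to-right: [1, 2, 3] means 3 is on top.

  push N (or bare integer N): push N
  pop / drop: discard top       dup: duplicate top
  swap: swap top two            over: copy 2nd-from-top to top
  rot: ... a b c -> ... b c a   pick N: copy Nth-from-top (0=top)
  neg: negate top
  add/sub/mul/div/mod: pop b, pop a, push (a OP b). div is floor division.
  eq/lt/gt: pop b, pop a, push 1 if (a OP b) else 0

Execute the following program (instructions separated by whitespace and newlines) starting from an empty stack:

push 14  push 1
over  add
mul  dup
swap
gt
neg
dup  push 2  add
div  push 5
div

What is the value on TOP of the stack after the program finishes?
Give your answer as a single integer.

After 'push 14': [14]
After 'push 1': [14, 1]
After 'over': [14, 1, 14]
After 'add': [14, 15]
After 'mul': [210]
After 'dup': [210, 210]
After 'swap': [210, 210]
After 'gt': [0]
After 'neg': [0]
After 'dup': [0, 0]
After 'push 2': [0, 0, 2]
After 'add': [0, 2]
After 'div': [0]
After 'push 5': [0, 5]
After 'div': [0]

Answer: 0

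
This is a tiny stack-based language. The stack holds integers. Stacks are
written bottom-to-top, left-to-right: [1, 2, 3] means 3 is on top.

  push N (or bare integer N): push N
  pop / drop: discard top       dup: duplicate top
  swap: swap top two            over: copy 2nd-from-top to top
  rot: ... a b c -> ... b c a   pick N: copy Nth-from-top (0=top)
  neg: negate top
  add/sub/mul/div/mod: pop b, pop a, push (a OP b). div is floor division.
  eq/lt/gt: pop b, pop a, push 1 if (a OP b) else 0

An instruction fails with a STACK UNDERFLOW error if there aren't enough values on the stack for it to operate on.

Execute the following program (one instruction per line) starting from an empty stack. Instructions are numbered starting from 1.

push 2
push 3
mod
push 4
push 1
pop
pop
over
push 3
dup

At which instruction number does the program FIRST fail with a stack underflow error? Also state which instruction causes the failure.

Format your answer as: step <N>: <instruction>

Step 1 ('push 2'): stack = [2], depth = 1
Step 2 ('push 3'): stack = [2, 3], depth = 2
Step 3 ('mod'): stack = [2], depth = 1
Step 4 ('push 4'): stack = [2, 4], depth = 2
Step 5 ('push 1'): stack = [2, 4, 1], depth = 3
Step 6 ('pop'): stack = [2, 4], depth = 2
Step 7 ('pop'): stack = [2], depth = 1
Step 8 ('over'): needs 2 value(s) but depth is 1 — STACK UNDERFLOW

Answer: step 8: over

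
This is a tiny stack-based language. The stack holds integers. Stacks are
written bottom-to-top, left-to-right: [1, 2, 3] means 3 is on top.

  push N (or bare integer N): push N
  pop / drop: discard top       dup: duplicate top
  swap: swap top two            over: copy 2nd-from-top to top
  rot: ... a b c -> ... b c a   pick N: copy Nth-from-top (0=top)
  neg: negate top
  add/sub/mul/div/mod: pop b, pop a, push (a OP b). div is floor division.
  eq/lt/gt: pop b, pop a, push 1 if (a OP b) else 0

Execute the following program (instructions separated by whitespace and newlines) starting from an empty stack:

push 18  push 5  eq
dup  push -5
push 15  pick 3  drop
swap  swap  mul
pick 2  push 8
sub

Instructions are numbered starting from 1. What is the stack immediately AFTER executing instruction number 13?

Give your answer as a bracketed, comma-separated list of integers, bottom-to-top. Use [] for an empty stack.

Step 1 ('push 18'): [18]
Step 2 ('push 5'): [18, 5]
Step 3 ('eq'): [0]
Step 4 ('dup'): [0, 0]
Step 5 ('push -5'): [0, 0, -5]
Step 6 ('push 15'): [0, 0, -5, 15]
Step 7 ('pick 3'): [0, 0, -5, 15, 0]
Step 8 ('drop'): [0, 0, -5, 15]
Step 9 ('swap'): [0, 0, 15, -5]
Step 10 ('swap'): [0, 0, -5, 15]
Step 11 ('mul'): [0, 0, -75]
Step 12 ('pick 2'): [0, 0, -75, 0]
Step 13 ('push 8'): [0, 0, -75, 0, 8]

Answer: [0, 0, -75, 0, 8]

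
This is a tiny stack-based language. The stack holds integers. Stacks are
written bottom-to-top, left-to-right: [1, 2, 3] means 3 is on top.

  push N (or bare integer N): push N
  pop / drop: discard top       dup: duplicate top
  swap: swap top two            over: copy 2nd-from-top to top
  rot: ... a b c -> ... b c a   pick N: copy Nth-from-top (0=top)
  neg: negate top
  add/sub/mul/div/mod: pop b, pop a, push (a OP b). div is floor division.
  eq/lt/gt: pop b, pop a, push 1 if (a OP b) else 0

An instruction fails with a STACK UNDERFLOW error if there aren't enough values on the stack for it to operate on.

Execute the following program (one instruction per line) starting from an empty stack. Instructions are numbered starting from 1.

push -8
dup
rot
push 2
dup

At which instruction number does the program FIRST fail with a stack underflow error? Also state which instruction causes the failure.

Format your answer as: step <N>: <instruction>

Step 1 ('push -8'): stack = [-8], depth = 1
Step 2 ('dup'): stack = [-8, -8], depth = 2
Step 3 ('rot'): needs 3 value(s) but depth is 2 — STACK UNDERFLOW

Answer: step 3: rot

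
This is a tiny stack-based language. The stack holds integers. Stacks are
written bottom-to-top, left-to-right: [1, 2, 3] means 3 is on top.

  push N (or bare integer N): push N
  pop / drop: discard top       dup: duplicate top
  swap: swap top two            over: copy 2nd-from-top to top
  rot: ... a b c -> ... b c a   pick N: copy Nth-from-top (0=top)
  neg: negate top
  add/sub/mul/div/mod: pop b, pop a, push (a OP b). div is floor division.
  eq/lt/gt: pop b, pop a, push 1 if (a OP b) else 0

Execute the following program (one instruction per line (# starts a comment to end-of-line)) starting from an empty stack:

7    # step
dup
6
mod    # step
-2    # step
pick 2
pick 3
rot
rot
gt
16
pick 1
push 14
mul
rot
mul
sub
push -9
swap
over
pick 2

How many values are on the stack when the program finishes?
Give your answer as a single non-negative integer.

Answer: 7

Derivation:
After 'push 7': stack = [7] (depth 1)
After 'dup': stack = [7, 7] (depth 2)
After 'push 6': stack = [7, 7, 6] (depth 3)
After 'mod': stack = [7, 1] (depth 2)
After 'push -2': stack = [7, 1, -2] (depth 3)
After 'pick 2': stack = [7, 1, -2, 7] (depth 4)
After 'pick 3': stack = [7, 1, -2, 7, 7] (depth 5)
After 'rot': stack = [7, 1, 7, 7, -2] (depth 5)
After 'rot': stack = [7, 1, 7, -2, 7] (depth 5)
After 'gt': stack = [7, 1, 7, 0] (depth 4)
  ...
After 'pick 1': stack = [7, 1, 7, 0, 16, 0] (depth 6)
After 'push 14': stack = [7, 1, 7, 0, 16, 0, 14] (depth 7)
After 'mul': stack = [7, 1, 7, 0, 16, 0] (depth 6)
After 'rot': stack = [7, 1, 7, 16, 0, 0] (depth 6)
After 'mul': stack = [7, 1, 7, 16, 0] (depth 5)
After 'sub': stack = [7, 1, 7, 16] (depth 4)
After 'push -9': stack = [7, 1, 7, 16, -9] (depth 5)
After 'swap': stack = [7, 1, 7, -9, 16] (depth 5)
After 'over': stack = [7, 1, 7, -9, 16, -9] (depth 6)
After 'pick 2': stack = [7, 1, 7, -9, 16, -9, -9] (depth 7)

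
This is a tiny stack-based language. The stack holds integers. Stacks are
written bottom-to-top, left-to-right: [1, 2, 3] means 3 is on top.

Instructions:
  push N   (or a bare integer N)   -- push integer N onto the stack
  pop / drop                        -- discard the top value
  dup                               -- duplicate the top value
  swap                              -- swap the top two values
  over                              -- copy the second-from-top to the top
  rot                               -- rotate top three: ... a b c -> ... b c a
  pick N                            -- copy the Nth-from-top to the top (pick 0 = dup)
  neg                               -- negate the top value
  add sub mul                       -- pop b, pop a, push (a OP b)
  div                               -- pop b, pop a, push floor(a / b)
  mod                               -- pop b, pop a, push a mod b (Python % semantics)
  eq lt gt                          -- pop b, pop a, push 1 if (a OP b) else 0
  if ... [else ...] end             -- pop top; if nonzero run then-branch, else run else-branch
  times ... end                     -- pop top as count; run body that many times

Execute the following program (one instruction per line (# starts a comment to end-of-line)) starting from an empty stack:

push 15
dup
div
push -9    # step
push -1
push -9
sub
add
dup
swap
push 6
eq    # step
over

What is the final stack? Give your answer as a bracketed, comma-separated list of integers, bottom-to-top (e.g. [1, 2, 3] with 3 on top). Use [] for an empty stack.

Answer: [1, -1, 0, -1]

Derivation:
After 'push 15': [15]
After 'dup': [15, 15]
After 'div': [1]
After 'push -9': [1, -9]
After 'push -1': [1, -9, -1]
After 'push -9': [1, -9, -1, -9]
After 'sub': [1, -9, 8]
After 'add': [1, -1]
After 'dup': [1, -1, -1]
After 'swap': [1, -1, -1]
After 'push 6': [1, -1, -1, 6]
After 'eq': [1, -1, 0]
After 'over': [1, -1, 0, -1]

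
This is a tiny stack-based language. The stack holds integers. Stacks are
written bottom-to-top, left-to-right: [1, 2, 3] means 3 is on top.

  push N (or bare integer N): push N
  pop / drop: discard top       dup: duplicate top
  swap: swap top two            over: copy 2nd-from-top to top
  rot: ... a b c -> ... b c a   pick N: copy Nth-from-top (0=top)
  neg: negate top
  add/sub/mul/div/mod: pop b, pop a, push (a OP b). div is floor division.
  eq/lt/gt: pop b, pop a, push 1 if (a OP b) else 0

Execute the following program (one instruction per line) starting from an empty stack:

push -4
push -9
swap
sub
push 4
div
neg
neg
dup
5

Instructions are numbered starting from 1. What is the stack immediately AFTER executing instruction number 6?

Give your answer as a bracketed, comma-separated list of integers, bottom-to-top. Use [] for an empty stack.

Answer: [-2]

Derivation:
Step 1 ('push -4'): [-4]
Step 2 ('push -9'): [-4, -9]
Step 3 ('swap'): [-9, -4]
Step 4 ('sub'): [-5]
Step 5 ('push 4'): [-5, 4]
Step 6 ('div'): [-2]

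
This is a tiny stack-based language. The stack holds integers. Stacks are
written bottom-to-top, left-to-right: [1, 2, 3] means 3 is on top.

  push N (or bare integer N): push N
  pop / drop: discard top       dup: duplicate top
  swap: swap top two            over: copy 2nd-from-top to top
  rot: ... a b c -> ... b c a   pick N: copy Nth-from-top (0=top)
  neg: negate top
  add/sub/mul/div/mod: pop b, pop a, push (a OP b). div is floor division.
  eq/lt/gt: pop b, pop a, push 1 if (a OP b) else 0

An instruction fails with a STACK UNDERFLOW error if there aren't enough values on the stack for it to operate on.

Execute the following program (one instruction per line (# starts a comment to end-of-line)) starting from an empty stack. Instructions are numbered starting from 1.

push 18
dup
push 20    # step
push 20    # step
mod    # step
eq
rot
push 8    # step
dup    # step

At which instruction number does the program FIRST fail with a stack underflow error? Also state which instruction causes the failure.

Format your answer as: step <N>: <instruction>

Step 1 ('push 18'): stack = [18], depth = 1
Step 2 ('dup'): stack = [18, 18], depth = 2
Step 3 ('push 20'): stack = [18, 18, 20], depth = 3
Step 4 ('push 20'): stack = [18, 18, 20, 20], depth = 4
Step 5 ('mod'): stack = [18, 18, 0], depth = 3
Step 6 ('eq'): stack = [18, 0], depth = 2
Step 7 ('rot'): needs 3 value(s) but depth is 2 — STACK UNDERFLOW

Answer: step 7: rot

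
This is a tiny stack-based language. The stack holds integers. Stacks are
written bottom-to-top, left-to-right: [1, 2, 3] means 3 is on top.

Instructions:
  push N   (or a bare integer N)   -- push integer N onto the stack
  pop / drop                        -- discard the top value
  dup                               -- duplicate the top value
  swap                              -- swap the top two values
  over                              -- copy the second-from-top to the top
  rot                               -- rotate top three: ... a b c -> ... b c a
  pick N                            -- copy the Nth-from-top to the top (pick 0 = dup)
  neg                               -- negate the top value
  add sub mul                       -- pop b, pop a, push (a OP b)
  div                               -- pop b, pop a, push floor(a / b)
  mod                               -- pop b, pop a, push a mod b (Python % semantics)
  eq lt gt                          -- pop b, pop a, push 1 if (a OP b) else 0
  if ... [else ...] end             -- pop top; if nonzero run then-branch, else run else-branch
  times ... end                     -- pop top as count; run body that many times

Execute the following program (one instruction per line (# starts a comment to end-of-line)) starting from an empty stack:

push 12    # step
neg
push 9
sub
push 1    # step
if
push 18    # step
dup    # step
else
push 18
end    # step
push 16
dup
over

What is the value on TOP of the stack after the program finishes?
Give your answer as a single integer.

Answer: 16

Derivation:
After 'push 12': [12]
After 'neg': [-12]
After 'push 9': [-12, 9]
After 'sub': [-21]
After 'push 1': [-21, 1]
After 'if': [-21]
After 'push 18': [-21, 18]
After 'dup': [-21, 18, 18]
After 'push 16': [-21, 18, 18, 16]
After 'dup': [-21, 18, 18, 16, 16]
After 'over': [-21, 18, 18, 16, 16, 16]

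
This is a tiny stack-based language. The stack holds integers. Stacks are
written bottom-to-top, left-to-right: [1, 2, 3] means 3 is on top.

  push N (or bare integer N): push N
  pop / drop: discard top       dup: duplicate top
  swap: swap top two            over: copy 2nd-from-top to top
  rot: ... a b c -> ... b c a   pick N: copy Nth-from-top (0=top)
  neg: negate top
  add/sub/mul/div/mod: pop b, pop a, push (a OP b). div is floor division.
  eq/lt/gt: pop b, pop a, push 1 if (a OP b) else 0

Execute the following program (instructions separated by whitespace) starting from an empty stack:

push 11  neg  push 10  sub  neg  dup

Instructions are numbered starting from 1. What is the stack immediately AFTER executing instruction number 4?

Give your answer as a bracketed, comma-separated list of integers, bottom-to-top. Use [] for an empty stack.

Answer: [-21]

Derivation:
Step 1 ('push 11'): [11]
Step 2 ('neg'): [-11]
Step 3 ('push 10'): [-11, 10]
Step 4 ('sub'): [-21]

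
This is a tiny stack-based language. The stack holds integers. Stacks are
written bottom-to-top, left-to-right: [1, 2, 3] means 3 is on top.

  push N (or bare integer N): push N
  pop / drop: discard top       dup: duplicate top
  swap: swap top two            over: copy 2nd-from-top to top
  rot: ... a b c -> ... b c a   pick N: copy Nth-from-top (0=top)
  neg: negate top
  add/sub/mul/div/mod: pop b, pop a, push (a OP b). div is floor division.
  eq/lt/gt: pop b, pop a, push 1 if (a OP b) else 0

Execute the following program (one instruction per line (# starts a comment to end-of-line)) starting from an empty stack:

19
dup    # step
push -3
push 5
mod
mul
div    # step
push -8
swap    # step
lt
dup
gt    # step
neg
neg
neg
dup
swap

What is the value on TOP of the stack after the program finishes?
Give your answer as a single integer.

After 'push 19': [19]
After 'dup': [19, 19]
After 'push -3': [19, 19, -3]
After 'push 5': [19, 19, -3, 5]
After 'mod': [19, 19, 2]
After 'mul': [19, 38]
After 'div': [0]
After 'push -8': [0, -8]
After 'swap': [-8, 0]
After 'lt': [1]
After 'dup': [1, 1]
After 'gt': [0]
After 'neg': [0]
After 'neg': [0]
After 'neg': [0]
After 'dup': [0, 0]
After 'swap': [0, 0]

Answer: 0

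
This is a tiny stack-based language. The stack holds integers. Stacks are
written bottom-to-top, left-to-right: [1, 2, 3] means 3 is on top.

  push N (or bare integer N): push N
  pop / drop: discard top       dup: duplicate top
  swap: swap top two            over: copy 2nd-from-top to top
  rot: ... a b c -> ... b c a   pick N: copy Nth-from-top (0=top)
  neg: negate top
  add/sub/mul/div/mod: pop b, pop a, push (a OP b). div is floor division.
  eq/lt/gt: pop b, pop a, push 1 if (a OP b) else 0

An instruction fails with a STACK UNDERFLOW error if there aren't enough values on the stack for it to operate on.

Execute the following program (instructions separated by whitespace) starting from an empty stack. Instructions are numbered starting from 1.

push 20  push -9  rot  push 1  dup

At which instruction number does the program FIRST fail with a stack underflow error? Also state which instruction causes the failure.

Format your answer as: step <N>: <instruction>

Answer: step 3: rot

Derivation:
Step 1 ('push 20'): stack = [20], depth = 1
Step 2 ('push -9'): stack = [20, -9], depth = 2
Step 3 ('rot'): needs 3 value(s) but depth is 2 — STACK UNDERFLOW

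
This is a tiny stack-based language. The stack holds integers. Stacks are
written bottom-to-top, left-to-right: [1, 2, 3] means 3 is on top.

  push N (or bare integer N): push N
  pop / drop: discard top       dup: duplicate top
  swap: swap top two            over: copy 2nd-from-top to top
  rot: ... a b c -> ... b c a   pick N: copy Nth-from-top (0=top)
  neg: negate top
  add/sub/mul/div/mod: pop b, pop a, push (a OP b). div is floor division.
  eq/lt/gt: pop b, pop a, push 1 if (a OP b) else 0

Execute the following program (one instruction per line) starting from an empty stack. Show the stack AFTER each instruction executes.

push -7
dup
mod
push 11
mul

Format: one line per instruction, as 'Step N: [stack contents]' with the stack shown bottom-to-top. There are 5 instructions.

Step 1: [-7]
Step 2: [-7, -7]
Step 3: [0]
Step 4: [0, 11]
Step 5: [0]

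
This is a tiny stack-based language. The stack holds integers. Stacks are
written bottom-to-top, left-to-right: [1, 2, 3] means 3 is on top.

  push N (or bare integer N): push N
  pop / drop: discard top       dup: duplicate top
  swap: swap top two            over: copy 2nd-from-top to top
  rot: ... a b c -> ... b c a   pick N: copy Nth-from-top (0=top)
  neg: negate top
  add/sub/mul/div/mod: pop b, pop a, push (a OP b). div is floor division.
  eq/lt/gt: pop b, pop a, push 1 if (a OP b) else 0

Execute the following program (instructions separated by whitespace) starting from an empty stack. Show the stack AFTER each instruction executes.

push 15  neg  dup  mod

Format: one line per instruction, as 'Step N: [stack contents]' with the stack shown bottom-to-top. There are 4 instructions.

Step 1: [15]
Step 2: [-15]
Step 3: [-15, -15]
Step 4: [0]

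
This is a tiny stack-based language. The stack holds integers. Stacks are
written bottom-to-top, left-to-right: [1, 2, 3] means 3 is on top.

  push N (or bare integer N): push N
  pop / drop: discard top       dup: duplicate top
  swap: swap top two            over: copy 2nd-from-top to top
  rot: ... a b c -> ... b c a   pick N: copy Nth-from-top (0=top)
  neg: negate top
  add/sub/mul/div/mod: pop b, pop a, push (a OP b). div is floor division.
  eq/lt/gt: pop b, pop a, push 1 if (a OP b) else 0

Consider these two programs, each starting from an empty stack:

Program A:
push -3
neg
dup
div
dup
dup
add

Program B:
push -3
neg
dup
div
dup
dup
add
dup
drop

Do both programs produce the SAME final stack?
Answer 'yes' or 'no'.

Answer: yes

Derivation:
Program A trace:
  After 'push -3': [-3]
  After 'neg': [3]
  After 'dup': [3, 3]
  After 'div': [1]
  After 'dup': [1, 1]
  After 'dup': [1, 1, 1]
  After 'add': [1, 2]
Program A final stack: [1, 2]

Program B trace:
  After 'push -3': [-3]
  After 'neg': [3]
  After 'dup': [3, 3]
  After 'div': [1]
  After 'dup': [1, 1]
  After 'dup': [1, 1, 1]
  After 'add': [1, 2]
  After 'dup': [1, 2, 2]
  After 'drop': [1, 2]
Program B final stack: [1, 2]
Same: yes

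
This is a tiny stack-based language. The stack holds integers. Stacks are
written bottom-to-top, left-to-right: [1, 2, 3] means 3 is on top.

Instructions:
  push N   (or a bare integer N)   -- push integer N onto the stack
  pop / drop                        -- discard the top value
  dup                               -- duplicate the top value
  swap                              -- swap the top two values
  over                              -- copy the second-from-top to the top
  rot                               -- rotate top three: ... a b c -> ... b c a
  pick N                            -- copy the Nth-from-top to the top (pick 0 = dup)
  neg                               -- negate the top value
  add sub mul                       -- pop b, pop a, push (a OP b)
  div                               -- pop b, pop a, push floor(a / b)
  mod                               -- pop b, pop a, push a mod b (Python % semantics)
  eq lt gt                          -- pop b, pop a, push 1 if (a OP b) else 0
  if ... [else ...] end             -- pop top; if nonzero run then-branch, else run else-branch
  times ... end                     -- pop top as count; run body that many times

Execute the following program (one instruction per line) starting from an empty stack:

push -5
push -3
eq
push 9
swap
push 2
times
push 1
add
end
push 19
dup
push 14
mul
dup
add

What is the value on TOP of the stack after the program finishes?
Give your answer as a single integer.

After 'push -5': [-5]
After 'push -3': [-5, -3]
After 'eq': [0]
After 'push 9': [0, 9]
After 'swap': [9, 0]
After 'push 2': [9, 0, 2]
After 'times': [9, 0]
After 'push 1': [9, 0, 1]
After 'add': [9, 1]
After 'push 1': [9, 1, 1]
After 'add': [9, 2]
After 'push 19': [9, 2, 19]
After 'dup': [9, 2, 19, 19]
After 'push 14': [9, 2, 19, 19, 14]
After 'mul': [9, 2, 19, 266]
After 'dup': [9, 2, 19, 266, 266]
After 'add': [9, 2, 19, 532]

Answer: 532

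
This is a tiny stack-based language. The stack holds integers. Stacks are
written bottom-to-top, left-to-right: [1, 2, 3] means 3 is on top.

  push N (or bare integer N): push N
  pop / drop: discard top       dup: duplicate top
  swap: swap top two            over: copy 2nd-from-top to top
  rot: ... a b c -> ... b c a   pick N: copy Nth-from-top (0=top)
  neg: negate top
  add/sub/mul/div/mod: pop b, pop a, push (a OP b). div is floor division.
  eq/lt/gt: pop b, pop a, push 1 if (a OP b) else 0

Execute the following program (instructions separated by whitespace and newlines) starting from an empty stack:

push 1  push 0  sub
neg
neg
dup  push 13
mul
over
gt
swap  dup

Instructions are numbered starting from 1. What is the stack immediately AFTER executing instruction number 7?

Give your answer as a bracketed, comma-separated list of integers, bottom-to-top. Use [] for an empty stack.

Step 1 ('push 1'): [1]
Step 2 ('push 0'): [1, 0]
Step 3 ('sub'): [1]
Step 4 ('neg'): [-1]
Step 5 ('neg'): [1]
Step 6 ('dup'): [1, 1]
Step 7 ('push 13'): [1, 1, 13]

Answer: [1, 1, 13]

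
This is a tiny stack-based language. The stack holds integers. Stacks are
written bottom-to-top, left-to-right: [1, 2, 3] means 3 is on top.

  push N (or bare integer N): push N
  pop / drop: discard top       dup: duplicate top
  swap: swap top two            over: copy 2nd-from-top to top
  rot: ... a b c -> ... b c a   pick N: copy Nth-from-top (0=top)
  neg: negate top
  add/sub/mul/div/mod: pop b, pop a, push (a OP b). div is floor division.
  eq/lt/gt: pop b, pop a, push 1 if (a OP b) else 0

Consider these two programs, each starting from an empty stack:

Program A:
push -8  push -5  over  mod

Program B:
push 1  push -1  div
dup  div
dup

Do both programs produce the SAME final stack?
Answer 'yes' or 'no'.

Answer: no

Derivation:
Program A trace:
  After 'push -8': [-8]
  After 'push -5': [-8, -5]
  After 'over': [-8, -5, -8]
  After 'mod': [-8, -5]
Program A final stack: [-8, -5]

Program B trace:
  After 'push 1': [1]
  After 'push -1': [1, -1]
  After 'div': [-1]
  After 'dup': [-1, -1]
  After 'div': [1]
  After 'dup': [1, 1]
Program B final stack: [1, 1]
Same: no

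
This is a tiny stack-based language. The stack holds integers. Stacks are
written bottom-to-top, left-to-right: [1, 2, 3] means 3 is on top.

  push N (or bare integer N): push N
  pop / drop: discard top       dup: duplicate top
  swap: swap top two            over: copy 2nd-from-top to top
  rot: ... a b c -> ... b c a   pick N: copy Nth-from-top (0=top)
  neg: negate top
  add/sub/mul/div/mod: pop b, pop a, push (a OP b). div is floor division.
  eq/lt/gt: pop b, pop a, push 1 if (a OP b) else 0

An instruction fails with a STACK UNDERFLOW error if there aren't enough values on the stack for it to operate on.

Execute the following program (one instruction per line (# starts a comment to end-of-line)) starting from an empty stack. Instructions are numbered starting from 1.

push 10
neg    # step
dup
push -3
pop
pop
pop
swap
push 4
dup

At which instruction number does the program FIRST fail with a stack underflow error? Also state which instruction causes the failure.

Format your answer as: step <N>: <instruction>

Step 1 ('push 10'): stack = [10], depth = 1
Step 2 ('neg'): stack = [-10], depth = 1
Step 3 ('dup'): stack = [-10, -10], depth = 2
Step 4 ('push -3'): stack = [-10, -10, -3], depth = 3
Step 5 ('pop'): stack = [-10, -10], depth = 2
Step 6 ('pop'): stack = [-10], depth = 1
Step 7 ('pop'): stack = [], depth = 0
Step 8 ('swap'): needs 2 value(s) but depth is 0 — STACK UNDERFLOW

Answer: step 8: swap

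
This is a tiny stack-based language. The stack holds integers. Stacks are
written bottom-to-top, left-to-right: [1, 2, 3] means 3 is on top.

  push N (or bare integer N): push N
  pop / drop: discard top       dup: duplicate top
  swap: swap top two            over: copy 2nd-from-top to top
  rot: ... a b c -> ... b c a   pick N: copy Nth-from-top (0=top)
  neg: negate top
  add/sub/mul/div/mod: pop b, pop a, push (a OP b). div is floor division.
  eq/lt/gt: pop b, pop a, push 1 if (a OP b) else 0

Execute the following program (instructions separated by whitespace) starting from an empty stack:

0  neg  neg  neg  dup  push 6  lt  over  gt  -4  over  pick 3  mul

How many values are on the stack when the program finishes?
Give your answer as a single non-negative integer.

After 'push 0': stack = [0] (depth 1)
After 'neg': stack = [0] (depth 1)
After 'neg': stack = [0] (depth 1)
After 'neg': stack = [0] (depth 1)
After 'dup': stack = [0, 0] (depth 2)
After 'push 6': stack = [0, 0, 6] (depth 3)
After 'lt': stack = [0, 1] (depth 2)
After 'over': stack = [0, 1, 0] (depth 3)
After 'gt': stack = [0, 1] (depth 2)
After 'push -4': stack = [0, 1, -4] (depth 3)
After 'over': stack = [0, 1, -4, 1] (depth 4)
After 'pick 3': stack = [0, 1, -4, 1, 0] (depth 5)
After 'mul': stack = [0, 1, -4, 0] (depth 4)

Answer: 4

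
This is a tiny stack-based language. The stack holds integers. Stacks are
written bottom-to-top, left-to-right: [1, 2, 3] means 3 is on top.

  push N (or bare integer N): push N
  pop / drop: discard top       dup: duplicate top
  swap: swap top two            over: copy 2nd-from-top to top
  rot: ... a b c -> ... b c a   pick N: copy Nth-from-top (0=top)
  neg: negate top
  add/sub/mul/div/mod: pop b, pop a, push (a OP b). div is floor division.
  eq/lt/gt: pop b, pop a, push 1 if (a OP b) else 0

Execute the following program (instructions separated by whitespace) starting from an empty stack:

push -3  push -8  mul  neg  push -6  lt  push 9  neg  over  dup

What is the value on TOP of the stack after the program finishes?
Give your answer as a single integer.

After 'push -3': [-3]
After 'push -8': [-3, -8]
After 'mul': [24]
After 'neg': [-24]
After 'push -6': [-24, -6]
After 'lt': [1]
After 'push 9': [1, 9]
After 'neg': [1, -9]
After 'over': [1, -9, 1]
After 'dup': [1, -9, 1, 1]

Answer: 1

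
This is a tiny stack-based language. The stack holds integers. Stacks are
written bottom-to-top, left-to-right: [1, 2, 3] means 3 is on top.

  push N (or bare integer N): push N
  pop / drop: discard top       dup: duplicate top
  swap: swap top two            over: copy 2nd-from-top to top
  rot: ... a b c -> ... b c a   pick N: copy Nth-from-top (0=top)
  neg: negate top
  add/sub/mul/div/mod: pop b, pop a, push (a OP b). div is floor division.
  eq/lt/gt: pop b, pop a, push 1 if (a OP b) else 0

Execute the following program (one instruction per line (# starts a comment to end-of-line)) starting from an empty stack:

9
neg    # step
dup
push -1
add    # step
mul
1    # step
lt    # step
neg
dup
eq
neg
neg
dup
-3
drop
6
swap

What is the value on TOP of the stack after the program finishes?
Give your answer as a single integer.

After 'push 9': [9]
After 'neg': [-9]
After 'dup': [-9, -9]
After 'push -1': [-9, -9, -1]
After 'add': [-9, -10]
After 'mul': [90]
After 'push 1': [90, 1]
After 'lt': [0]
After 'neg': [0]
After 'dup': [0, 0]
After 'eq': [1]
After 'neg': [-1]
After 'neg': [1]
After 'dup': [1, 1]
After 'push -3': [1, 1, -3]
After 'drop': [1, 1]
After 'push 6': [1, 1, 6]
After 'swap': [1, 6, 1]

Answer: 1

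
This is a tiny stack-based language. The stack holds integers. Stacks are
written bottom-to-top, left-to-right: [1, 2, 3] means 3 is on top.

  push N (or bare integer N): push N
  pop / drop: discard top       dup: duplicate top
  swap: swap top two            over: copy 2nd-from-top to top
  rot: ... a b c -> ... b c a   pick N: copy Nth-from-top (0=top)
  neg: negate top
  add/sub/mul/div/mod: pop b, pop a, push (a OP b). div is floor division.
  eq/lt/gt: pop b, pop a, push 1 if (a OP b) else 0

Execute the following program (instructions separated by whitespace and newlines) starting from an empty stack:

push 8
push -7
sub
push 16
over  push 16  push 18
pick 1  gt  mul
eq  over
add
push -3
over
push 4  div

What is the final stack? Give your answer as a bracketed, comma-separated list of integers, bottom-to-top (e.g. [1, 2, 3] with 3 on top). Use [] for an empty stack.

Answer: [15, 16, 16, -3, 4]

Derivation:
After 'push 8': [8]
After 'push -7': [8, -7]
After 'sub': [15]
After 'push 16': [15, 16]
After 'over': [15, 16, 15]
After 'push 16': [15, 16, 15, 16]
After 'push 18': [15, 16, 15, 16, 18]
After 'pick 1': [15, 16, 15, 16, 18, 16]
After 'gt': [15, 16, 15, 16, 1]
After 'mul': [15, 16, 15, 16]
After 'eq': [15, 16, 0]
After 'over': [15, 16, 0, 16]
After 'add': [15, 16, 16]
After 'push -3': [15, 16, 16, -3]
After 'over': [15, 16, 16, -3, 16]
After 'push 4': [15, 16, 16, -3, 16, 4]
After 'div': [15, 16, 16, -3, 4]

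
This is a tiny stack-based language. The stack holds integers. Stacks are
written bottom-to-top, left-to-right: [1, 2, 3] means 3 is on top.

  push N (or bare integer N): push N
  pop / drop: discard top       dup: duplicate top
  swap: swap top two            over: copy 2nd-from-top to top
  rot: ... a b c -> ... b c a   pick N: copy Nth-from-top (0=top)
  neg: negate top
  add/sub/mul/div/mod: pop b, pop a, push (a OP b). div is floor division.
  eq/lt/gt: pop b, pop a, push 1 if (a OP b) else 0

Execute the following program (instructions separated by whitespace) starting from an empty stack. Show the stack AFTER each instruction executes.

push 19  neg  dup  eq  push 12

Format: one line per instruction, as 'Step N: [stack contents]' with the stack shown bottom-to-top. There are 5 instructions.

Step 1: [19]
Step 2: [-19]
Step 3: [-19, -19]
Step 4: [1]
Step 5: [1, 12]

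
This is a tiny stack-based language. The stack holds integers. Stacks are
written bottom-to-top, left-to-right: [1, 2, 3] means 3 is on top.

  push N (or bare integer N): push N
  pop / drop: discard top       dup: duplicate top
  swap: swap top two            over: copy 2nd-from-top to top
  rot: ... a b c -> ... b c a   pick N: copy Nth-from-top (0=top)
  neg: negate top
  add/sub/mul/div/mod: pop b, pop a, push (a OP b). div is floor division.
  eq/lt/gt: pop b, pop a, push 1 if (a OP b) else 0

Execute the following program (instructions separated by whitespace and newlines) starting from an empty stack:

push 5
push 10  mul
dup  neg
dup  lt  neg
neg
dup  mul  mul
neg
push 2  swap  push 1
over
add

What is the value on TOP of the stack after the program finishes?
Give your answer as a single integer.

Answer: 1

Derivation:
After 'push 5': [5]
After 'push 10': [5, 10]
After 'mul': [50]
After 'dup': [50, 50]
After 'neg': [50, -50]
After 'dup': [50, -50, -50]
After 'lt': [50, 0]
After 'neg': [50, 0]
After 'neg': [50, 0]
After 'dup': [50, 0, 0]
After 'mul': [50, 0]
After 'mul': [0]
After 'neg': [0]
After 'push 2': [0, 2]
After 'swap': [2, 0]
After 'push 1': [2, 0, 1]
After 'over': [2, 0, 1, 0]
After 'add': [2, 0, 1]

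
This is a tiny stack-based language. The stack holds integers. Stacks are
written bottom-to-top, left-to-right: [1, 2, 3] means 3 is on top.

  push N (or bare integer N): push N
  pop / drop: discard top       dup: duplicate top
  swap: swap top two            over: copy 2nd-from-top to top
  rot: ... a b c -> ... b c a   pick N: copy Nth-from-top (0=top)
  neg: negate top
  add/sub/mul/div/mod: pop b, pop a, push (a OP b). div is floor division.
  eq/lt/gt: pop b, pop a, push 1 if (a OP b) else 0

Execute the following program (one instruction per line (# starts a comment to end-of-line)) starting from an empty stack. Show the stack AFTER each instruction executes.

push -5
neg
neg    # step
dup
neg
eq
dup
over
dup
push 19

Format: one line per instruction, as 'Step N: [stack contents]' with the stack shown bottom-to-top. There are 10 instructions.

Step 1: [-5]
Step 2: [5]
Step 3: [-5]
Step 4: [-5, -5]
Step 5: [-5, 5]
Step 6: [0]
Step 7: [0, 0]
Step 8: [0, 0, 0]
Step 9: [0, 0, 0, 0]
Step 10: [0, 0, 0, 0, 19]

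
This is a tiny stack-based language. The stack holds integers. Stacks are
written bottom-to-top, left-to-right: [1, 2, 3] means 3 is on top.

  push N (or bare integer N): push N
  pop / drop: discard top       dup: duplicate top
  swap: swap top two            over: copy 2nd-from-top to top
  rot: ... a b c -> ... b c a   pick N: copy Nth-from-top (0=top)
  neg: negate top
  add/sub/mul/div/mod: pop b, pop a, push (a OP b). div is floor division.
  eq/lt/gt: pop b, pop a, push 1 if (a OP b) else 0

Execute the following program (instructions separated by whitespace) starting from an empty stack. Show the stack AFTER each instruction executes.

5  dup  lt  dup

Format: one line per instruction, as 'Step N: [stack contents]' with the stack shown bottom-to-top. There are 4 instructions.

Step 1: [5]
Step 2: [5, 5]
Step 3: [0]
Step 4: [0, 0]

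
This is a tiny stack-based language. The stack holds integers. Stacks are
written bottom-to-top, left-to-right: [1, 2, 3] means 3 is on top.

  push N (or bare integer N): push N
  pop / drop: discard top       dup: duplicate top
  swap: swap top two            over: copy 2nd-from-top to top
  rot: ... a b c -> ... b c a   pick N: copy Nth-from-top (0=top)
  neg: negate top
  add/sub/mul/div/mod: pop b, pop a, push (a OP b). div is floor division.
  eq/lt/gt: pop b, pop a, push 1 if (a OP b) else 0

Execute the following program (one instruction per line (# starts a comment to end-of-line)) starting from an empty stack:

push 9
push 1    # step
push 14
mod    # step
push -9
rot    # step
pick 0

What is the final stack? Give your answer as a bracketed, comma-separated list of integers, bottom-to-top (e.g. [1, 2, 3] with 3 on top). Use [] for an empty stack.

Answer: [1, -9, 9, 9]

Derivation:
After 'push 9': [9]
After 'push 1': [9, 1]
After 'push 14': [9, 1, 14]
After 'mod': [9, 1]
After 'push -9': [9, 1, -9]
After 'rot': [1, -9, 9]
After 'pick 0': [1, -9, 9, 9]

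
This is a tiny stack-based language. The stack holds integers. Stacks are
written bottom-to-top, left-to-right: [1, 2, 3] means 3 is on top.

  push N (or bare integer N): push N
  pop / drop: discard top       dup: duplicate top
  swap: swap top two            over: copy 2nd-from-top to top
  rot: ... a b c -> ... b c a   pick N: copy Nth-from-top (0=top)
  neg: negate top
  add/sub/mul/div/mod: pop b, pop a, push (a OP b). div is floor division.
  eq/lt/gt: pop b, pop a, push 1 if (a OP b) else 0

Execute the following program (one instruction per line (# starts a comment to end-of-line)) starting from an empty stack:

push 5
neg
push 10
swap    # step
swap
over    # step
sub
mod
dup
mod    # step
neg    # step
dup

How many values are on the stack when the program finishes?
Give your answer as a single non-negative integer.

After 'push 5': stack = [5] (depth 1)
After 'neg': stack = [-5] (depth 1)
After 'push 10': stack = [-5, 10] (depth 2)
After 'swap': stack = [10, -5] (depth 2)
After 'swap': stack = [-5, 10] (depth 2)
After 'over': stack = [-5, 10, -5] (depth 3)
After 'sub': stack = [-5, 15] (depth 2)
After 'mod': stack = [10] (depth 1)
After 'dup': stack = [10, 10] (depth 2)
After 'mod': stack = [0] (depth 1)
After 'neg': stack = [0] (depth 1)
After 'dup': stack = [0, 0] (depth 2)

Answer: 2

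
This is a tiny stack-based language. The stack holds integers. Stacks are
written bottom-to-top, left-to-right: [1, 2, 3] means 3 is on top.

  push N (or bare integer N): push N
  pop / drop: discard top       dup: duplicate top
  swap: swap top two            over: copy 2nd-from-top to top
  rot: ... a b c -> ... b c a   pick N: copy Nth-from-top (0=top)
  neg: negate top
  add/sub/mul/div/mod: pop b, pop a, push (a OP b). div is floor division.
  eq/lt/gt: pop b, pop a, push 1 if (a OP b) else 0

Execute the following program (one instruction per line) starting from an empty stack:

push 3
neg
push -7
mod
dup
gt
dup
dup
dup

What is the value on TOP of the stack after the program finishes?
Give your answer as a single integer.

Answer: 0

Derivation:
After 'push 3': [3]
After 'neg': [-3]
After 'push -7': [-3, -7]
After 'mod': [-3]
After 'dup': [-3, -3]
After 'gt': [0]
After 'dup': [0, 0]
After 'dup': [0, 0, 0]
After 'dup': [0, 0, 0, 0]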